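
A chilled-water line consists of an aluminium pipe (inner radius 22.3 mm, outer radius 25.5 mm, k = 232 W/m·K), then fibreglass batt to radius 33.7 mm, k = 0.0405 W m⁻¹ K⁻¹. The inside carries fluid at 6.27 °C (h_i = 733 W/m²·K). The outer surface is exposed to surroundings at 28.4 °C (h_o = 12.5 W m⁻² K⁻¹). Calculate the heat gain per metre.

Q' = 14.9 W/m

Series thermal resistances, inner to outer:
  R'_conv,in = 1/(2πr h) = 1/(2π·0.0223·733) = 0.009737 m·K/W
  R'_aluminium = ln(0.0255/0.0223)/(2πk) = 0.1341/(2π·232) = 9.199×10^-5 m·K/W
  R'_fibreglass batt = ln(0.0337/0.0255)/(2πk) = 0.2788/(2π·0.0405) = 1.096 m·K/W
  R'_conv,out = 1/(2πr h) = 1/(2π·0.0337·12.5) = 0.3778 m·K/W
ΣR = 0.009737 + 9.199×10^-5 + 1.096 + 0.3778 = 1.484 m·K/W
Q' = ΔT/ΣR = (6.27 °C − 28.4 °C)/1.484 = -14.9 W/m
(Negative Q' ⇒ heat flows inward; heat gain = 14.9 W/m.)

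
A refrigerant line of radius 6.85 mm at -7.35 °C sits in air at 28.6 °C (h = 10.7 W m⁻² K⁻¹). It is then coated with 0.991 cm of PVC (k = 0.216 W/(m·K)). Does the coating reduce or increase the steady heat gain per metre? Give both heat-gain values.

increases: 16.6 → 23.2 W/m

Critical radius for a cylinder: r_cr = k/h = 0.0202 m = 2.02 cm.
Outer radius after coating: r₂ = 0.00685 + 0.00991 = 0.01676 m.
Since r₁ < r_cr and r₂ ≤ r_cr, the coating moves toward the maximum at r_cr — heat gain rises.
Bare: R = 1/(2πr₁h) = 2.171 m·K/W; Q = 35.95/2.171 = 16.6 W/m.
Coated: R = R_cond + R_conv = 1.547 m·K/W; Q = 35.95/1.547 = 23.2 W/m.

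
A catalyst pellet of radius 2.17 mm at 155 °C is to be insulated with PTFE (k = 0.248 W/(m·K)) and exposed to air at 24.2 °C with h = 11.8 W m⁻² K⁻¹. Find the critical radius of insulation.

For a sphere, r_cr = 2k_ins/h = 2·0.248/11.8 = 0.0420 m = 4.20 cm

r_cr = 4.20 cm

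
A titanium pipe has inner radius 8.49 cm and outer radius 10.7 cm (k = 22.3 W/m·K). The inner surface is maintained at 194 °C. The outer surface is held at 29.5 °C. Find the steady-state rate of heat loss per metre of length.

Q' = 2πk·ΔT/ln(r₂/r₁) = 2π × 22.3 × 164.5 / ln(0.107/0.0849) = 99600 W/m

Q' = 99.6 kW/m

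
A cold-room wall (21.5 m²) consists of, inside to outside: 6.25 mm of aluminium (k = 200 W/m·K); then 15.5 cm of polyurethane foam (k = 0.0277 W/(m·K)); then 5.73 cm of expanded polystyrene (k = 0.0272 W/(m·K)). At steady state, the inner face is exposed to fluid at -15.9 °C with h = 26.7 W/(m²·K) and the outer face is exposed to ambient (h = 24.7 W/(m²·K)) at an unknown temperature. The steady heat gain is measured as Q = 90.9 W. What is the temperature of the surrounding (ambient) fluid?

T_out = 17.0 °C

Sum the resistances:
  R_conv,in = 1/(hA) = 1/(26.7·21.5) = 0.001742 K/W
  R_aluminium = L/(kA) = 0.00625/(200·21.5) = 1.453×10^-6 K/W
  R_polyurethane foam = L/(kA) = 0.155/(0.0277·21.5) = 0.2603 K/W
  R_expanded polystyrene = L/(kA) = 0.0573/(0.0272·21.5) = 0.09798 K/W
  R_conv,out = 1/(hA) = 1/(24.7·21.5) = 0.001883 K/W
ΣR = 0.3619 K/W
ΔT = Q·ΣR = 90.9 × 0.3619 = 32.90 K
Heat flows inward, so T_out = T_in + ΔT = -15.9 + 32.90 = 17.0 °C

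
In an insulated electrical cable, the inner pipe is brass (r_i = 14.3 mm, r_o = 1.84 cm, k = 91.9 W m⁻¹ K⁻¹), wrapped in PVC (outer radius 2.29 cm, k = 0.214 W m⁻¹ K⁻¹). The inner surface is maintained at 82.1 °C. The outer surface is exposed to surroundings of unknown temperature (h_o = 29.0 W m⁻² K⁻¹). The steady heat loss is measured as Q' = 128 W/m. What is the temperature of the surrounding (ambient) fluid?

Sum the resistances:
  R'_brass = ln(0.0184/0.0143)/(2πk) = 0.2521/(2π·91.9) = 4.366×10^-4 m·K/W
  R'_PVC = ln(0.0229/0.0184)/(2πk) = 0.2188/(2π·0.214) = 0.1627 m·K/W
  R'_conv,out = 1/(2πr h) = 1/(2π·0.0229·29.0) = 0.2397 m·K/W
ΣR = 0.4028 m·K/W
ΔT = Q'·ΣR = 128 × 0.4028 = 51.56 K
Heat flows outward, so T_out = T_in − ΔT = 82.1 − 51.56 = 30.5 °C

T_out = 30.5 °C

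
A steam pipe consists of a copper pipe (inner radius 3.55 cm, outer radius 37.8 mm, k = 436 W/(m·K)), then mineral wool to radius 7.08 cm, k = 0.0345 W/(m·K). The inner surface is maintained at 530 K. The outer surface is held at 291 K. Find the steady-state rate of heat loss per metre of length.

Q' = 82.6 W/m

Treat each layer as a resistance in series:
  R'_copper = ln(0.0378/0.0355)/(2πk) = 0.06278/(2π·436) = 2.292×10^-5 m·K/W
  R'_mineral wool = ln(0.0708/0.0378)/(2πk) = 0.6275/(2π·0.0345) = 2.895 m·K/W
ΣR = 2.292×10^-5 + 2.895 = 2.895 m·K/W
Q' = ΔT/ΣR = (530 K − 291 K)/2.895 = 82.6 W/m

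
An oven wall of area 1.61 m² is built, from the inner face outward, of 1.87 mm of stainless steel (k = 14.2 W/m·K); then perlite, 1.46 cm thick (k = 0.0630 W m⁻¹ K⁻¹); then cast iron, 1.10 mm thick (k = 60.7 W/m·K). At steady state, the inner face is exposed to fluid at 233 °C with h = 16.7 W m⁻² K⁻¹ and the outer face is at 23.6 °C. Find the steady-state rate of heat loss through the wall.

Q = 1160 W

Series thermal resistances, inner to outer:
  R_conv,in = 1/(hA) = 1/(16.7·1.61) = 0.03719 K/W
  R_stainless steel = L/(kA) = 0.00187/(14.2·1.61) = 8.180×10^-5 K/W
  R_perlite = L/(kA) = 0.0146/(0.0630·1.61) = 0.1439 K/W
  R_cast iron = L/(kA) = 0.00110/(60.7·1.61) = 1.126×10^-5 K/W
ΣR = 0.03719 + 8.180×10^-5 + 0.1439 + 1.126×10^-5 = 0.1812 K/W
Q = ΔT/ΣR = (233 °C − 23.6 °C)/0.1812 = 1160 W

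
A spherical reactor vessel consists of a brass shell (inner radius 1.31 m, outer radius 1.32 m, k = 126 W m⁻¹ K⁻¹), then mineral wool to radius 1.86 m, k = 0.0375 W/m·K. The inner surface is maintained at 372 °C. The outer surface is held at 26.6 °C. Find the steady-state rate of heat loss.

Q = 740 W

Treat each layer as a resistance in series:
  R_brass = (1/1.31 − 1/1.32)/(4πk) = 0.005783/(4π·126) = 3.652×10^-6 K/W
  R_mineral wool = (1/1.32 − 1/1.86)/(4πk) = 0.2199/(4π·0.0375) = 0.4667 K/W
ΣR = 3.652×10^-6 + 0.4667 = 0.4667 K/W
Q = ΔT/ΣR = (372 °C − 26.6 °C)/0.4667 = 740 W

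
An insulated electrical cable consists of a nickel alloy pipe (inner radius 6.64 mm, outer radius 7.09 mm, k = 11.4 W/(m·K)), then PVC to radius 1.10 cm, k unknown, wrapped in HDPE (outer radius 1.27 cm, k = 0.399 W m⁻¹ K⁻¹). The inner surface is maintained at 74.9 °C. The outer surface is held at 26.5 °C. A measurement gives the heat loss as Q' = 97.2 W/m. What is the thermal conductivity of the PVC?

ΣR = ΔT/Q' = |74.9 − 26.5|/97.2 = 0.4979 m·K/W
Known resistances:
  R'_nickel alloy = ln(0.00709/0.00664)/(2πk) = 0.06557/(2π·11.4) = 9.155×10^-4 m·K/W
  R'_HDPE = ln(0.0127/0.0110)/(2πk) = 0.1437/(2π·0.399) = 0.05732 m·K/W
R_PVC = ΣR − ΣR_known = 0.4979 − 0.05824 = 0.4397 m·K/W
ln(r₂/r₁)/(2πk) = 0.4397 ⇒ k = 0.4392/(2π·0.4397) = 0.159 W/m·K

k = 0.159 W/m·K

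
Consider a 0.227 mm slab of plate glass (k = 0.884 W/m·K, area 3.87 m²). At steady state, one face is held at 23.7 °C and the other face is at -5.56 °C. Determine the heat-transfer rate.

Q = kA·ΔT/L = 0.884 × 3.87 × |23.7 °C − -5.56 °C| / 2.27×10^-4 = 4.41×10^5 W

Q = 441 kW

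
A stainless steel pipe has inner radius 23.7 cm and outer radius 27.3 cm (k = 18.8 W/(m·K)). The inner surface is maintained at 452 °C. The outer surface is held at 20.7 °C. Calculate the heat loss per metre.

Q' = 360 kW/m

Q' = 2πk·ΔT/ln(r₂/r₁) = 2π × 18.8 × 431.3 / ln(0.273/0.237) = 3.60×10^5 W/m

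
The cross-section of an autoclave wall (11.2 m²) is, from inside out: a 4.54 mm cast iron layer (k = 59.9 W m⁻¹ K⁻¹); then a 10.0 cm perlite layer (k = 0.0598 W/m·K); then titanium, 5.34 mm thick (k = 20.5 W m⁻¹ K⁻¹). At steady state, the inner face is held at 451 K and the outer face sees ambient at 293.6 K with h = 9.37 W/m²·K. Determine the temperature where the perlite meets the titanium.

T = 303.1 K

Series thermal resistances, inner to outer:
  R_cast iron = L/(kA) = 0.00454/(59.9·11.2) = 6.767×10^-6 K/W
  R_perlite = L/(kA) = 0.100/(0.0598·11.2) = 0.1493 K/W
  R_titanium = L/(kA) = 0.00534/(20.5·11.2) = 2.326×10^-5 K/W
  R_conv,out = 1/(hA) = 1/(9.37·11.2) = 0.009529 K/W
ΣR = 6.767×10^-6 + 0.1493 + 2.326×10^-5 + 0.009529 = 0.1589 K/W
Q = ΔT/ΣR = (451 K − 293.6 K)/0.1589 = 990.6 W
From the inner boundary to the perlite/titanium interface, ΣR_partial = 0.1493 K/W.
T_interface = T_in − Q·ΣR_partial = 451 K − (990.6)(0.1493) = 303.1 K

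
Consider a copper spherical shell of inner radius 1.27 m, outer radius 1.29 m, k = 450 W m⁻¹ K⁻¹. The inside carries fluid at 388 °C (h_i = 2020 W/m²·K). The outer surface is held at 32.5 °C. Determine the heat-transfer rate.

Resistance network (inner→outer):
  R_conv,in = 1/(4πr²h) = 1/(4π·1.27²·2020) = 2.442×10^-5 K/W
  R_copper = (1/1.27 − 1/1.29)/(4πk) = 0.01221/(4π·450) = 2.159×10^-6 K/W
ΣR = 2.442×10^-5 + 2.159×10^-6 = 2.658×10^-5 K/W
Q = ΔT/ΣR = (388 °C − 32.5 °C)/2.658×10^-5 = 1.34×10^7 W

Q = 13400 kW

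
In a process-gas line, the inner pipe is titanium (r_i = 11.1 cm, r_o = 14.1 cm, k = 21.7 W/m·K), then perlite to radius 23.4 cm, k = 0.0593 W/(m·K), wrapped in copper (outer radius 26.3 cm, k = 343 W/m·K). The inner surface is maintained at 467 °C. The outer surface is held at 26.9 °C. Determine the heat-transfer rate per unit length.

Q' = 323 W/m

Series thermal resistances, inner to outer:
  R'_titanium = ln(0.141/0.111)/(2πk) = 0.2392/(2π·21.7) = 0.001755 m·K/W
  R'_perlite = ln(0.234/0.141)/(2πk) = 0.5066/(2π·0.0593) = 1.360 m·K/W
  R'_copper = ln(0.263/0.234)/(2πk) = 0.1168/(2π·343) = 5.421×10^-5 m·K/W
ΣR = 0.001755 + 1.360 + 5.421×10^-5 = 1.362 m·K/W
Q' = ΔT/ΣR = (467 °C − 26.9 °C)/1.362 = 323 W/m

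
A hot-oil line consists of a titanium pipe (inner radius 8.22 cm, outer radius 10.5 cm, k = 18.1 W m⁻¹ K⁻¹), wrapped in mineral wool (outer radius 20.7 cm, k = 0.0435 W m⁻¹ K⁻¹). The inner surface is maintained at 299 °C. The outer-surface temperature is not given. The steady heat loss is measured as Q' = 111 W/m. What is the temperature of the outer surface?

Series resistances:
  R'_titanium = ln(0.105/0.0822)/(2πk) = 0.2448/(2π·18.1) = 0.002153 m·K/W
  R'_mineral wool = ln(0.207/0.105)/(2πk) = 0.6788/(2π·0.0435) = 2.483 m·K/W
ΣR = 2.486 m·K/W
ΔT = Q'·ΣR = 111 × 2.486 = 275.9 K
Heat flows outward, so T_out = T_in − ΔT = 299 − 275.9 = 23.1 °C

T_out = 23.1 °C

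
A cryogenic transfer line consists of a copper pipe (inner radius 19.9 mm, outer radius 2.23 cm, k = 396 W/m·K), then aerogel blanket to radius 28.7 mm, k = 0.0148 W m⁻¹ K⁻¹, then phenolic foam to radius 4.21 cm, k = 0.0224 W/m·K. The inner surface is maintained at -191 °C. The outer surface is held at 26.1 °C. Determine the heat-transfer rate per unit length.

Resistance network (inner→outer):
  R'_copper = ln(0.0223/0.0199)/(2πk) = 0.1139/(2π·396) = 4.576×10^-5 m·K/W
  R'_aerogel blanket = ln(0.0287/0.0223)/(2πk) = 0.2523/(2π·0.0148) = 2.713 m·K/W
  R'_phenolic foam = ln(0.0421/0.0287)/(2πk) = 0.3832/(2π·0.0224) = 2.722 m·K/W
ΣR = 4.576×10^-5 + 2.713 + 2.722 = 5.435 m·K/W
Q' = ΔT/ΣR = (-191 °C − 26.1 °C)/5.435 = -39.9 W/m
(Negative Q' ⇒ heat flows inward; heat gain = 39.9 W/m.)

Q' = 39.9 W/m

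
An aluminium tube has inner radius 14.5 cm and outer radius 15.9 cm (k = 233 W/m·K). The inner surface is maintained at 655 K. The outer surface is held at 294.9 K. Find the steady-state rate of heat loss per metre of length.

Q' = 5.72×10^6 W/m

Q' = 2πk·ΔT/ln(r₂/r₁) = 2π × 233 × 360.1 / ln(0.159/0.145) = 5.72×10^6 W/m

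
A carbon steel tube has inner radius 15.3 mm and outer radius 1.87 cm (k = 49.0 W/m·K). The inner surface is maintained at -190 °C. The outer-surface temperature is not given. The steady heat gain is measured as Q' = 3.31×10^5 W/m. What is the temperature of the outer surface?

T_out = 25.7 °C

Sum the resistances:
  R'_carbon steel = ln(0.0187/0.0153)/(2πk) = 0.2007/(2π·49.0) = 6.518×10^-4 m·K/W
ΣR = 6.518×10^-4 m·K/W
ΔT = Q'·ΣR = 3.31×10^5 × 6.518×10^-4 = 215.7 K
Heat flows inward, so T_out = T_in + ΔT = -190 + 215.7 = 25.7 °C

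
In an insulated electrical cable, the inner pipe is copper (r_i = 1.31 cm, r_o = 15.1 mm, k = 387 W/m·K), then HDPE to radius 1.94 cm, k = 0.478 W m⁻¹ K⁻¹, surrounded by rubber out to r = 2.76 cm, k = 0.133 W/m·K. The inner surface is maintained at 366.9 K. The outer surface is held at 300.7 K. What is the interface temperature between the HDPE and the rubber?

Resistance network (inner→outer):
  R'_copper = ln(0.0151/0.0131)/(2πk) = 0.1421/(2π·387) = 5.843×10^-5 m·K/W
  R'_HDPE = ln(0.0194/0.0151)/(2πk) = 0.2506/(2π·0.478) = 0.08343 m·K/W
  R'_rubber = ln(0.0276/0.0194)/(2πk) = 0.3525/(2π·0.133) = 0.4219 m·K/W
ΣR = 5.843×10^-5 + 0.08343 + 0.4219 = 0.5054 m·K/W
Q' = ΔT/ΣR = (366.9 K − 300.7 K)/0.5054 = 131.0 W/m
From the inner boundary to the HDPE/rubber interface, ΣR_partial = 0.08349 m·K/W.
T_interface = T_in − Q'·ΣR_partial = 366.9 K − (131.0)(0.08349) = 356.0 K

T = 356.0 K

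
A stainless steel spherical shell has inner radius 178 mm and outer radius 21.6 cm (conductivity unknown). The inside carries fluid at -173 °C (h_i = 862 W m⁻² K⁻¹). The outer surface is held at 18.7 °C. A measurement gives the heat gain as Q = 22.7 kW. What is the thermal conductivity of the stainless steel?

k = 14.2 W/m·K

ΣR = ΔT/Q = |-173 − 18.7|/22700 = 0.008445 K/W
Known resistances:
  R_conv,in = 1/(4πr²h) = 1/(4π·0.178²·862) = 0.002914 K/W
R_stainless steel = ΣR − ΣR_known = 0.008445 − 0.002914 = 0.005531 K/W
(1/r₁−1/r₂)/(4πk) = 0.005531 ⇒ k = 0.9883/(4π·0.005531) = 14.2 W/m·K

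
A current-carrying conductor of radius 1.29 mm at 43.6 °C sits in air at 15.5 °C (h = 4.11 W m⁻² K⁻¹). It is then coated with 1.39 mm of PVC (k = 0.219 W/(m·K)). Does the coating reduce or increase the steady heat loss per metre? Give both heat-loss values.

increases: 0.936 → 1.88 W/m

Critical radius for a cylinder: r_cr = k/h = 0.0533 m = 5.33 cm.
Outer radius after coating: r₂ = 0.00129 + 0.00139 = 0.00268 m.
Since r₁ < r_cr and r₂ ≤ r_cr, the coating moves toward the maximum at r_cr — heat loss rises.
Bare: R = 1/(2πr₁h) = 30.02 m·K/W; Q = 28.1/30.02 = 0.936 W/m.
Coated: R = R_cond + R_conv = 14.98 m·K/W; Q = 28.1/14.98 = 1.88 W/m.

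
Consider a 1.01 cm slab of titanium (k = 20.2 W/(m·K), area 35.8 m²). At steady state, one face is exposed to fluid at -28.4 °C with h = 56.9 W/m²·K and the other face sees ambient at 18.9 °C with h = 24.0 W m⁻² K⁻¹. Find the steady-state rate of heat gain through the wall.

Q = 28.3 kW

Series thermal resistances, inner to outer:
  R_conv,in = 1/(hA) = 1/(56.9·35.8) = 4.909×10^-4 K/W
  R_titanium = L/(kA) = 0.0101/(20.2·35.8) = 1.397×10^-5 K/W
  R_conv,out = 1/(hA) = 1/(24.0·35.8) = 0.001164 K/W
ΣR = 4.909×10^-4 + 1.397×10^-5 + 0.001164 = 0.001669 K/W
Q = ΔT/ΣR = (-28.4 °C − 18.9 °C)/0.001669 = -28300 W
(Negative Q ⇒ heat flows inward; heat gain = 28300 W.)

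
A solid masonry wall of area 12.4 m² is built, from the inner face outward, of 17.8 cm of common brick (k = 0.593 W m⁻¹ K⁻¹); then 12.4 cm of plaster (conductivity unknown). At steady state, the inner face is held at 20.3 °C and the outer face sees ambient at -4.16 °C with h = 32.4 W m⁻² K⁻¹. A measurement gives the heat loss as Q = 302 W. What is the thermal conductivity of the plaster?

k = 0.184 W/m·K

ΣR = ΔT/Q = |20.3 − -4.16|/302 = 0.08099 K/W
Known resistances:
  R_common brick = L/(kA) = 0.178/(0.593·12.4) = 0.02421 K/W
  R_conv,out = 1/(hA) = 1/(32.4·12.4) = 0.002489 K/W
R_plaster = ΣR − ΣR_known = 0.08099 − 0.02670 = 0.05429 K/W
L/(kA) = 0.05429 ⇒ k = 0.124/(0.05429·12.4) = 0.184 W/m·K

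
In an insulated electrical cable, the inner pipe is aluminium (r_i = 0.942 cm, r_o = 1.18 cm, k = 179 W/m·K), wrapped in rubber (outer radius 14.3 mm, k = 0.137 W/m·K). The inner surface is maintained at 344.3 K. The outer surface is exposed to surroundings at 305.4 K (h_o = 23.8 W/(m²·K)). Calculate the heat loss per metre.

Treat each layer as a resistance in series:
  R'_aluminium = ln(0.0118/0.00942)/(2πk) = 0.2253/(2π·179) = 2.003×10^-4 m·K/W
  R'_rubber = ln(0.0143/0.0118)/(2πk) = 0.1922/(2π·0.137) = 0.2232 m·K/W
  R'_conv,out = 1/(2πr h) = 1/(2π·0.0143·23.8) = 0.4676 m·K/W
ΣR = 2.003×10^-4 + 0.2232 + 0.4676 = 0.6910 m·K/W
Q' = ΔT/ΣR = (344.3 K − 305.4 K)/0.6910 = 56.3 W/m

Q' = 56.3 W/m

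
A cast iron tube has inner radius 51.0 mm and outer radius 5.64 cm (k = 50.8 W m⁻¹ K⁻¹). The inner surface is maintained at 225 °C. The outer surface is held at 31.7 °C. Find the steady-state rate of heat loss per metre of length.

Q' = 2πk·ΔT/ln(r₂/r₁) = 2π × 50.8 × 193.3 / ln(0.0564/0.0510) = 6.13×10^5 W/m

Q' = 6.13×10^5 W/m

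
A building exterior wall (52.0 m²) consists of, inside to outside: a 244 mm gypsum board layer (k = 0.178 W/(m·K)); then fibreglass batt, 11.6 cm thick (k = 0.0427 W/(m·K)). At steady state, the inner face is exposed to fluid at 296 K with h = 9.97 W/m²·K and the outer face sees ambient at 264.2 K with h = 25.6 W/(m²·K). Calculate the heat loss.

Q = 391 W

Treat each layer as a resistance in series:
  R_conv,in = 1/(hA) = 1/(9.97·52.0) = 0.001929 K/W
  R_gypsum board = L/(kA) = 0.244/(0.178·52.0) = 0.02636 K/W
  R_fibreglass batt = L/(kA) = 0.116/(0.0427·52.0) = 0.05224 K/W
  R_conv,out = 1/(hA) = 1/(25.6·52.0) = 7.512×10^-4 K/W
ΣR = 0.001929 + 0.02636 + 0.05224 + 7.512×10^-4 = 0.08128 K/W
Q = ΔT/ΣR = (296 K − 264.2 K)/0.08128 = 391 W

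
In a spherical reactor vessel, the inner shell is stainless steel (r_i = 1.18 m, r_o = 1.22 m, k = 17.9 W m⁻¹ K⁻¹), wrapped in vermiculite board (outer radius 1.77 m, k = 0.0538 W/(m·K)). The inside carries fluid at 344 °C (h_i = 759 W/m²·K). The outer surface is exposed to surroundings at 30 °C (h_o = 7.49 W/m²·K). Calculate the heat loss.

Q = 826 W

Series thermal resistances, inner to outer:
  R_conv,in = 1/(4πr²h) = 1/(4π·1.18²·759) = 7.530×10^-5 K/W
  R_stainless steel = (1/1.18 − 1/1.22)/(4πk) = 0.02779/(4π·17.9) = 1.235×10^-4 K/W
  R_vermiculite board = (1/1.22 − 1/1.77)/(4πk) = 0.2547/(4π·0.0538) = 0.3767 K/W
  R_conv,out = 1/(4πr²h) = 1/(4π·1.77²·7.49) = 0.003391 K/W
ΣR = 7.530×10^-5 + 1.235×10^-4 + 0.3767 + 0.003391 = 0.3803 K/W
Q = ΔT/ΣR = (344 °C − 30 °C)/0.3803 = 826 W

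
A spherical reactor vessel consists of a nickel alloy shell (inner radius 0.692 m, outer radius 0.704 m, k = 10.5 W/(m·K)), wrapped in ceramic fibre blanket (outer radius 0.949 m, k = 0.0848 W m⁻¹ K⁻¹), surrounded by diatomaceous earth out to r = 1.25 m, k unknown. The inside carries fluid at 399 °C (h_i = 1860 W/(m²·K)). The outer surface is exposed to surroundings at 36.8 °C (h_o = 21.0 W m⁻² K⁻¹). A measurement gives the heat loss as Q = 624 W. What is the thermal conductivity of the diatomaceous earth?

k = 0.0864 W/m·K

ΣR = ΔT/Q = |399 − 36.8|/624 = 0.5804 K/W
Known resistances:
  R_conv,in = 1/(4πr²h) = 1/(4π·0.692²·1860) = 8.934×10^-5 K/W
  R_nickel alloy = (1/0.692 − 1/0.704)/(4πk) = 0.02463/(4π·10.5) = 1.867×10^-4 K/W
  R_ceramic fibre blanket = (1/0.704 − 1/0.949)/(4πk) = 0.3667/(4π·0.0848) = 0.3441 K/W
  R_conv,out = 1/(4πr²h) = 1/(4π·1.25²·21.0) = 0.002425 K/W
R_diatomaceous earth = ΣR − ΣR_known = 0.5804 − 0.3468 = 0.2336 K/W
(1/r₁−1/r₂)/(4πk) = 0.2336 ⇒ k = 0.2537/(4π·0.2336) = 0.0864 W/m·K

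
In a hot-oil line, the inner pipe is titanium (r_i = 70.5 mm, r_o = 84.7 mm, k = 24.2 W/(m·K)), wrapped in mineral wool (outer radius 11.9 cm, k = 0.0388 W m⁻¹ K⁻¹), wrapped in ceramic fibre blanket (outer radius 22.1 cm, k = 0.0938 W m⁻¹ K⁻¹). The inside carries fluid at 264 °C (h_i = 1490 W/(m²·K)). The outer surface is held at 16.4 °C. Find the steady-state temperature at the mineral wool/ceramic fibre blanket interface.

T = 123 °C

Treat each layer as a resistance in series:
  R'_conv,in = 1/(2πr h) = 1/(2π·0.0705·1490) = 0.001515 m·K/W
  R'_titanium = ln(0.0847/0.0705)/(2πk) = 0.1835/(2π·24.2) = 0.001207 m·K/W
  R'_mineral wool = ln(0.119/0.0847)/(2πk) = 0.3400/(2π·0.0388) = 1.395 m·K/W
  R'_ceramic fibre blanket = ln(0.221/0.119)/(2πk) = 0.6190/(2π·0.0938) = 1.050 m·K/W
ΣR = 0.001515 + 0.001207 + 1.395 + 1.050 = 2.448 m·K/W
Q' = ΔT/ΣR = (264 °C − 16.4 °C)/2.448 = 101.1 W/m
From the inner boundary to the mineral wool/ceramic fibre blanket interface, ΣR_partial = 1.398 m·K/W.
T_interface = T_in − Q'·ΣR_partial = 264 °C − (101.1)(1.398) = 123 °C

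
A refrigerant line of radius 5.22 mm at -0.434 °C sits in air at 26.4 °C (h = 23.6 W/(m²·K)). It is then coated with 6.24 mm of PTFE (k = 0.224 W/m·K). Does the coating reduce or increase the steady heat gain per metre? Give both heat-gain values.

Critical radius for a cylinder: r_cr = k/h = 0.00949 m = 0.949 cm.
Outer radius after coating: r₂ = 0.00522 + 0.00624 = 0.01146 m.
r₁ < r_cr < r₂: heat gain rises to a maximum at r_cr then falls. Whether the coating helps depends on whether Q(r₂) has dropped back below Q(r₁).
Bare: R = 1/(2πr₁h) = 1.292 m·K/W; Q = 26.834/1.292 = 20.8 W/m.
Coated: R = R_cond + R_conv = 1.147 m·K/W; Q = 26.834/1.147 = 23.4 W/m.

increases: 20.8 → 23.4 W/m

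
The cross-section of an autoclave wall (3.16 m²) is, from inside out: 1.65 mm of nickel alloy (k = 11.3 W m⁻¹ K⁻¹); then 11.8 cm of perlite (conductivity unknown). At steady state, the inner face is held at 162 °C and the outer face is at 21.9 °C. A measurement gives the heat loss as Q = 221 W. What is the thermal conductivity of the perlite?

k = 0.0589 W/m·K

ΣR = ΔT/Q = |162 − 21.9|/221 = 0.6339 K/W
Known resistances:
  R_nickel alloy = L/(kA) = 0.00165/(11.3·3.16) = 4.621×10^-5 K/W
R_perlite = ΣR − ΣR_known = 0.6339 − 4.621×10^-5 = 0.6339 K/W
L/(kA) = 0.6339 ⇒ k = 0.118/(0.6339·3.16) = 0.0589 W/m·K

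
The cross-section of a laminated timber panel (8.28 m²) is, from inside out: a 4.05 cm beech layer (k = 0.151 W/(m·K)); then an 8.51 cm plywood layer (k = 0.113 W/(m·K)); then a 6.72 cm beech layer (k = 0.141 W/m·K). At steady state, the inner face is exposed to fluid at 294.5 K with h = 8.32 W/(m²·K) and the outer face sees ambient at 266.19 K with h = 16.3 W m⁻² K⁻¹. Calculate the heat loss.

Resistance network (inner→outer):
  R_conv,in = 1/(hA) = 1/(8.32·8.28) = 0.01452 K/W
  R_beech = L/(kA) = 0.0405/(0.151·8.28) = 0.03239 K/W
  R_plywood = L/(kA) = 0.0851/(0.113·8.28) = 0.09095 K/W
  R_beech = L/(kA) = 0.0672/(0.141·8.28) = 0.05756 K/W
  R_conv,out = 1/(hA) = 1/(16.3·8.28) = 0.007409 K/W
ΣR = 0.01452 + 0.03239 + 0.09095 + 0.05756 + 0.007409 = 0.2028 K/W
Q = ΔT/ΣR = (294.5 K − 266.19 K)/0.2028 = 140 W

Q = 140 W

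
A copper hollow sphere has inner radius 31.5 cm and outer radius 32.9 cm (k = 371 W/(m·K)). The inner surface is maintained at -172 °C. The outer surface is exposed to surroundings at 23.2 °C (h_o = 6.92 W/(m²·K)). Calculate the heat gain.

Q = 1840 W

Treat each layer as a resistance in series:
  R_copper = (1/0.315 − 1/0.329)/(4πk) = 0.1351/(4π·371) = 2.898×10^-5 K/W
  R_conv,out = 1/(4πr²h) = 1/(4π·0.329²·6.92) = 0.1062 K/W
ΣR = 2.898×10^-5 + 0.1062 = 0.1062 K/W
Q = ΔT/ΣR = (-172 °C − 23.2 °C)/0.1062 = -1840 W
(Negative Q ⇒ heat flows inward; heat gain = 1840 W.)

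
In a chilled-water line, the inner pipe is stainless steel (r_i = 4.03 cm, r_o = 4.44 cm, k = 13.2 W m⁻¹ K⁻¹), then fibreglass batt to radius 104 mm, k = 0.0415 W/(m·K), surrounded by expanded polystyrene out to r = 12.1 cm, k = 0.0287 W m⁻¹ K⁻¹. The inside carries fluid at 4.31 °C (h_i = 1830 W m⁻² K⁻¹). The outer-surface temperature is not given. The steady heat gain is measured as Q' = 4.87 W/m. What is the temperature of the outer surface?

T_out = 24.3 °C

Series resistances:
  R'_conv,in = 1/(2πr h) = 1/(2π·0.0403·1830) = 0.002158 m·K/W
  R'_stainless steel = ln(0.0444/0.0403)/(2πk) = 0.09689/(2π·13.2) = 0.001168 m·K/W
  R'_fibreglass batt = ln(0.104/0.0444)/(2πk) = 0.8512/(2π·0.0415) = 3.264 m·K/W
  R'_expanded polystyrene = ln(0.121/0.104)/(2πk) = 0.1514/(2π·0.0287) = 0.8396 m·K/W
ΣR = 4.107 m·K/W
ΔT = Q'·ΣR = 4.87 × 4.107 = 20.00 K
Heat flows inward, so T_out = T_in + ΔT = 4.31 + 20.00 = 24.3 °C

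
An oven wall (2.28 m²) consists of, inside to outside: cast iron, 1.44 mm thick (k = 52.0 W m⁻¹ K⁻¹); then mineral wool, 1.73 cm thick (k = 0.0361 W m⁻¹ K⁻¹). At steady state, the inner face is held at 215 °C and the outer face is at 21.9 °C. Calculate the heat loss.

Series thermal resistances, inner to outer:
  R_cast iron = L/(kA) = 0.00144/(52.0·2.28) = 1.215×10^-5 K/W
  R_mineral wool = L/(kA) = 0.0173/(0.0361·2.28) = 0.2102 K/W
ΣR = 1.215×10^-5 + 0.2102 = 0.2102 K/W
Q = ΔT/ΣR = (215 °C − 21.9 °C)/0.2102 = 919 W

Q = 919 W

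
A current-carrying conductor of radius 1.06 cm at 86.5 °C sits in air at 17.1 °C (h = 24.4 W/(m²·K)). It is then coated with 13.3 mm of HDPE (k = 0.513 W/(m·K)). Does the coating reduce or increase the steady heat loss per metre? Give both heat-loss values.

increases: 113 → 132 W/m

Critical radius for a cylinder: r_cr = k/h = 0.0210 m = 2.10 cm.
Outer radius after coating: r₂ = 0.0106 + 0.0133 = 0.0239 m.
r₁ < r_cr < r₂: heat loss rises to a maximum at r_cr then falls. Whether the coating helps depends on whether Q(r₂) has dropped back below Q(r₁).
Bare: R = 1/(2πr₁h) = 0.6154 m·K/W; Q = 69.4/0.6154 = 113 W/m.
Coated: R = R_cond + R_conv = 0.5252 m·K/W; Q = 69.4/0.5252 = 132 W/m.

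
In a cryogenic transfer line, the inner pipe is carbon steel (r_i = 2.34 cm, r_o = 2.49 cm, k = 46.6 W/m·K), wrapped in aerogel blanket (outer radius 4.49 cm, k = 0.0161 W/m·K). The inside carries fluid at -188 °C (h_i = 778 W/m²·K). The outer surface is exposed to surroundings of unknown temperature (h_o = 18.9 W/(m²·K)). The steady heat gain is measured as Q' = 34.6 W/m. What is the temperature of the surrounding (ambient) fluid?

Sum the resistances:
  R'_conv,in = 1/(2πr h) = 1/(2π·0.0234·778) = 0.008742 m·K/W
  R'_carbon steel = ln(0.0249/0.0234)/(2πk) = 0.06213/(2π·46.6) = 2.122×10^-4 m·K/W
  R'_aerogel blanket = ln(0.0449/0.0249)/(2πk) = 0.5896/(2π·0.0161) = 5.828 m·K/W
  R'_conv,out = 1/(2πr h) = 1/(2π·0.0449·18.9) = 0.1875 m·K/W
ΣR = 6.025 m·K/W
ΔT = Q'·ΣR = 34.6 × 6.025 = 208.5 K
Heat flows inward, so T_out = T_in + ΔT = -188 + 208.5 = 20.5 °C

T_out = 20.5 °C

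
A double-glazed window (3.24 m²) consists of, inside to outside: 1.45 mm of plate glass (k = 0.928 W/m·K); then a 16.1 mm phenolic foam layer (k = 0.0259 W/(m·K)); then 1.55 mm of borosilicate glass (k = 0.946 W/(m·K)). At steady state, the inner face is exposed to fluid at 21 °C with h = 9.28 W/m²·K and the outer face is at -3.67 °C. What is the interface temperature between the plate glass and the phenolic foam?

T = 17.3 °C

Resistance network (inner→outer):
  R_conv,in = 1/(hA) = 1/(9.28·3.24) = 0.03326 K/W
  R_plate glass = L/(kA) = 0.00145/(0.928·3.24) = 4.823×10^-4 K/W
  R_phenolic foam = L/(kA) = 0.0161/(0.0259·3.24) = 0.1919 K/W
  R_borosilicate glass = L/(kA) = 0.00155/(0.946·3.24) = 5.057×10^-4 K/W
ΣR = 0.03326 + 4.823×10^-4 + 0.1919 + 5.057×10^-4 = 0.2261 K/W
Q = ΔT/ΣR = (21 °C − -3.67 °C)/0.2261 = 109.1 W
From the inner boundary to the plate glass/phenolic foam interface, ΣR_partial = 0.03374 K/W.
T_interface = T_in − Q·ΣR_partial = 21 °C − (109.1)(0.03374) = 17.3 °C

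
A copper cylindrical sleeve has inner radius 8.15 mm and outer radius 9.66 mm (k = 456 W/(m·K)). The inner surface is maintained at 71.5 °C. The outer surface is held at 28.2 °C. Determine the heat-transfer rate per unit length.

Q' = 7.30×10^5 W/m

Q' = 2πk·ΔT/ln(r₂/r₁) = 2π × 456 × 43.3 / ln(0.00966/0.00815) = 7.30×10^5 W/m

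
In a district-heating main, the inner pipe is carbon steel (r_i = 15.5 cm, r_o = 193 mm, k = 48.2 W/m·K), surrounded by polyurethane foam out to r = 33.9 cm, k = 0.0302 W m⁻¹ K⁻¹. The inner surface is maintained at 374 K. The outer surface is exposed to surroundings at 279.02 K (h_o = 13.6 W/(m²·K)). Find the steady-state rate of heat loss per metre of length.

Q' = 31.6 W/m

Resistance network (inner→outer):
  R'_carbon steel = ln(0.193/0.155)/(2πk) = 0.2193/(2π·48.2) = 7.240×10^-4 m·K/W
  R'_polyurethane foam = ln(0.339/0.193)/(2πk) = 0.5633/(2π·0.0302) = 2.969 m·K/W
  R'_conv,out = 1/(2πr h) = 1/(2π·0.339·13.6) = 0.03452 m·K/W
ΣR = 7.240×10^-4 + 2.969 + 0.03452 = 3.004 m·K/W
Q' = ΔT/ΣR = (374 K − 279.02 K)/3.004 = 31.6 W/m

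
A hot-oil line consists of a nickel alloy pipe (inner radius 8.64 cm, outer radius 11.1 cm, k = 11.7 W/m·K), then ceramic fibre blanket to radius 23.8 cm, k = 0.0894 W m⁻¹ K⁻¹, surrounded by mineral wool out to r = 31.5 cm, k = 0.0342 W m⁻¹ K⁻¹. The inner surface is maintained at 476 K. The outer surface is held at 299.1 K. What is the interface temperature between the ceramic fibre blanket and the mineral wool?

Resistance network (inner→outer):
  R'_nickel alloy = ln(0.111/0.0864)/(2πk) = 0.2505/(2π·11.7) = 0.003408 m·K/W
  R'_ceramic fibre blanket = ln(0.238/0.111)/(2πk) = 0.7627/(2π·0.0894) = 1.358 m·K/W
  R'_mineral wool = ln(0.315/0.238)/(2πk) = 0.2803/(2π·0.0342) = 1.304 m·K/W
ΣR = 0.003408 + 1.358 + 1.304 = 2.665 m·K/W
Q' = ΔT/ΣR = (476 K − 299.1 K)/2.665 = 66.38 W/m
From the inner boundary to the ceramic fibre blanket/mineral wool interface, ΣR_partial = 1.361 m·K/W.
T_interface = T_in − Q'·ΣR_partial = 476 K − (66.38)(1.361) = 386 K

T = 386 K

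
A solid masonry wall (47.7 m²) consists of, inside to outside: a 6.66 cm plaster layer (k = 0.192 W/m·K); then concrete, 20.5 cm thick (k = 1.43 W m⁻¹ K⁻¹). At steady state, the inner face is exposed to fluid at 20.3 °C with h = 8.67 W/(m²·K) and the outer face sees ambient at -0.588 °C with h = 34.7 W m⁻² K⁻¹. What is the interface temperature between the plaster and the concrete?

Resistance network (inner→outer):
  R_conv,in = 1/(hA) = 1/(8.67·47.7) = 0.002418 K/W
  R_plaster = L/(kA) = 0.0666/(0.192·47.7) = 0.007272 K/W
  R_concrete = L/(kA) = 0.205/(1.43·47.7) = 0.003005 K/W
  R_conv,out = 1/(hA) = 1/(34.7·47.7) = 6.042×10^-4 K/W
ΣR = 0.002418 + 0.007272 + 0.003005 + 6.042×10^-4 = 0.01330 K/W
Q = ΔT/ΣR = (20.3 °C − -0.588 °C)/0.01330 = 1571 W
From the inner boundary to the plaster/concrete interface, ΣR_partial = 0.009690 K/W.
T_interface = T_in − Q·ΣR_partial = 20.3 °C − (1571)(0.009690) = 5.08 °C

T = 5.08 °C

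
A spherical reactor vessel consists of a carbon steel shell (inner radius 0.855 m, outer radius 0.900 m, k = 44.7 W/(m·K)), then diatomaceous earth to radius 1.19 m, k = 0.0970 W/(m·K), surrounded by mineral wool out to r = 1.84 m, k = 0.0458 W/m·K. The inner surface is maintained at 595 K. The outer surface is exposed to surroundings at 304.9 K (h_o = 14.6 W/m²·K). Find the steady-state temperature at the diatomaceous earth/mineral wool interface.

Series thermal resistances, inner to outer:
  R_carbon steel = (1/0.855 − 1/0.900)/(4πk) = 0.05848/(4π·44.7) = 1.041×10^-4 K/W
  R_diatomaceous earth = (1/0.900 − 1/1.19)/(4πk) = 0.2708/(4π·0.0970) = 0.2221 K/W
  R_mineral wool = (1/1.19 − 1/1.84)/(4πk) = 0.2969/(4π·0.0458) = 0.5158 K/W
  R_conv,out = 1/(4πr²h) = 1/(4π·1.84²·14.6) = 0.001610 K/W
ΣR = 1.041×10^-4 + 0.2221 + 0.5158 + 0.001610 = 0.7396 K/W
Q = ΔT/ΣR = (595 K − 304.9 K)/0.7396 = 392.2 W
From the inner boundary to the diatomaceous earth/mineral wool interface, ΣR_partial = 0.2222 K/W.
T_interface = T_in − Q·ΣR_partial = 595 K − (392.2)(0.2222) = 508 K

T = 508 K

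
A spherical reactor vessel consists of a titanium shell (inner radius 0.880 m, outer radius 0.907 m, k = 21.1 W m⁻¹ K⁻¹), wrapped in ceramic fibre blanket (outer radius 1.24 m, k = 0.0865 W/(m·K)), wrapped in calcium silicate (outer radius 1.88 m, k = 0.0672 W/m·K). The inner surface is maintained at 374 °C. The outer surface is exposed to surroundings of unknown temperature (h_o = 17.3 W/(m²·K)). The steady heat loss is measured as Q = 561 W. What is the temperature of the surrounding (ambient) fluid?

T_out = 38.0 °C

Series resistances:
  R_titanium = (1/0.880 − 1/0.907)/(4πk) = 0.03383/(4π·21.1) = 1.276×10^-4 K/W
  R_ceramic fibre blanket = (1/0.907 − 1/1.24)/(4πk) = 0.2961/(4π·0.0865) = 0.2724 K/W
  R_calcium silicate = (1/1.24 − 1/1.88)/(4πk) = 0.2745/(4π·0.0672) = 0.3251 K/W
  R_conv,out = 1/(4πr²h) = 1/(4π·1.88²·17.3) = 0.001301 K/W
ΣR = 0.5989 K/W
ΔT = Q·ΣR = 561 × 0.5989 = 336.0 K
Heat flows outward, so T_out = T_in − ΔT = 374 − 336.0 = 38.0 °C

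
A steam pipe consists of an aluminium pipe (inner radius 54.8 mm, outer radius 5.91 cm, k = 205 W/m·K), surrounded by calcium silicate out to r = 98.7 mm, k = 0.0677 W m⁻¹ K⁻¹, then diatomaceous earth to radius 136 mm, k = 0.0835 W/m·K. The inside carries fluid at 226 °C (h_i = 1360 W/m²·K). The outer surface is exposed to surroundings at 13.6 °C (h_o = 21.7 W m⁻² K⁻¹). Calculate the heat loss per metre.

Series thermal resistances, inner to outer:
  R'_conv,in = 1/(2πr h) = 1/(2π·0.0548·1360) = 0.002136 m·K/W
  R'_aluminium = ln(0.0591/0.0548)/(2πk) = 0.07554/(2π·205) = 5.865×10^-5 m·K/W
  R'_calcium silicate = ln(0.0987/0.0591)/(2πk) = 0.5129/(2π·0.0677) = 1.206 m·K/W
  R'_diatomaceous earth = ln(0.136/0.0987)/(2πk) = 0.3206/(2π·0.0835) = 0.6110 m·K/W
  R'_conv,out = 1/(2πr h) = 1/(2π·0.136·21.7) = 0.05393 m·K/W
ΣR = 0.002136 + 5.865×10^-5 + 1.206 + 0.6110 + 0.05393 = 1.873 m·K/W
Q' = ΔT/ΣR = (226 °C − 13.6 °C)/1.873 = 113 W/m

Q' = 113 W/m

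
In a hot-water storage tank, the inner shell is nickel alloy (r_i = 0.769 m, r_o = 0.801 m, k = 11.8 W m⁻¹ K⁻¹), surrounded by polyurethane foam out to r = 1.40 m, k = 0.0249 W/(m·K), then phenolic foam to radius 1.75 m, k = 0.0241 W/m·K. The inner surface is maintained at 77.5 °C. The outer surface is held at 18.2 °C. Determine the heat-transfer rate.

Q = 27.2 W

Treat each layer as a resistance in series:
  R_nickel alloy = (1/0.769 − 1/0.801)/(4πk) = 0.05195/(4π·11.8) = 3.503×10^-4 K/W
  R_polyurethane foam = (1/0.801 − 1/1.40)/(4πk) = 0.5342/(4π·0.0249) = 1.707 K/W
  R_phenolic foam = (1/1.40 − 1/1.75)/(4πk) = 0.1429/(4π·0.0241) = 0.4717 K/W
ΣR = 3.503×10^-4 + 1.707 + 0.4717 = 2.179 K/W
Q = ΔT/ΣR = (77.5 °C − 18.2 °C)/2.179 = 27.2 W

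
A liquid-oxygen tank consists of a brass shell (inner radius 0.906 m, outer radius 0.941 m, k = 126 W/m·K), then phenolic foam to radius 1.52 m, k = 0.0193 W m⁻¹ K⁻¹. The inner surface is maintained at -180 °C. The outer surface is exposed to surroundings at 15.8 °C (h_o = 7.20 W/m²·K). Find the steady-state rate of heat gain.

Resistance network (inner→outer):
  R_brass = (1/0.906 − 1/0.941)/(4πk) = 0.04105/(4π·126) = 2.593×10^-5 K/W
  R_phenolic foam = (1/0.941 − 1/1.52)/(4πk) = 0.4048/(4π·0.0193) = 1.669 K/W
  R_conv,out = 1/(4πr²h) = 1/(4π·1.52²·7.20) = 0.004784 K/W
ΣR = 2.593×10^-5 + 1.669 + 0.004784 = 1.674 K/W
Q = ΔT/ΣR = (-180 °C − 15.8 °C)/1.674 = -117 W
(Negative Q ⇒ heat flows inward; heat gain = 117 W.)

Q = 117 W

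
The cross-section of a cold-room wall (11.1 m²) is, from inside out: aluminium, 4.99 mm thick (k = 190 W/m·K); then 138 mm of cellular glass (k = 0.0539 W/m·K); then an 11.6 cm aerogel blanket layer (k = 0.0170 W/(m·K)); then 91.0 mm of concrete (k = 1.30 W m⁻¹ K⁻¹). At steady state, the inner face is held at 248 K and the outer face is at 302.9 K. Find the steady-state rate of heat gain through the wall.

Resistance network (inner→outer):
  R_aluminium = L/(kA) = 0.00499/(190·11.1) = 2.366×10^-6 K/W
  R_cellular glass = L/(kA) = 0.138/(0.0539·11.1) = 0.2307 K/W
  R_aerogel blanket = L/(kA) = 0.116/(0.0170·11.1) = 0.6147 K/W
  R_concrete = L/(kA) = 0.0910/(1.30·11.1) = 0.006306 K/W
ΣR = 2.366×10^-6 + 0.2307 + 0.6147 + 0.006306 = 0.8517 K/W
Q = ΔT/ΣR = (248 K − 302.9 K)/0.8517 = -64.5 W
(Negative Q ⇒ heat flows inward; heat gain = 64.5 W.)

Q = 64.5 W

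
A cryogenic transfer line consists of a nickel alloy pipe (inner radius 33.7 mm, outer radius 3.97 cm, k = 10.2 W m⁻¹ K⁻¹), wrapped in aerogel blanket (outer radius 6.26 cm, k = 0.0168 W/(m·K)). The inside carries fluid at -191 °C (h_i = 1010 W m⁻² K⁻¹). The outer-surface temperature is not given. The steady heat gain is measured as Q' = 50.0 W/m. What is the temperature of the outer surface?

T_out = 25.1 °C

Sum the resistances:
  R'_conv,in = 1/(2πr h) = 1/(2π·0.0337·1010) = 0.004676 m·K/W
  R'_nickel alloy = ln(0.0397/0.0337)/(2πk) = 0.1639/(2π·10.2) = 0.002557 m·K/W
  R'_aerogel blanket = ln(0.0626/0.0397)/(2πk) = 0.4554/(2π·0.0168) = 4.314 m·K/W
ΣR = 4.322 m·K/W
ΔT = Q'·ΣR = 50.0 × 4.322 = 216.1 K
Heat flows inward, so T_out = T_in + ΔT = -191 + 216.1 = 25.1 °C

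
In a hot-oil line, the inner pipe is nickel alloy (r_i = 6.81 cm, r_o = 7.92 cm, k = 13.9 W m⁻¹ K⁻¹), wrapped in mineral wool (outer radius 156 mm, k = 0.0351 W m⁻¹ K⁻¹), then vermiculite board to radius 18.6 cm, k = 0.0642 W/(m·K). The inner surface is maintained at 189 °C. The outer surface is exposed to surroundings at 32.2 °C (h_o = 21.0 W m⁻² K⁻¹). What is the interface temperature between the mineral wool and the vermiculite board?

Treat each layer as a resistance in series:
  R'_nickel alloy = ln(0.0792/0.0681)/(2πk) = 0.1510/(2π·13.9) = 0.001729 m·K/W
  R'_mineral wool = ln(0.156/0.0792)/(2πk) = 0.6779/(2π·0.0351) = 3.074 m·K/W
  R'_vermiculite board = ln(0.186/0.156)/(2πk) = 0.1759/(2π·0.0642) = 0.4360 m·K/W
  R'_conv,out = 1/(2πr h) = 1/(2π·0.186·21.0) = 0.04075 m·K/W
ΣR = 0.001729 + 3.074 + 0.4360 + 0.04075 = 3.552 m·K/W
Q' = ΔT/ΣR = (189 °C − 32.2 °C)/3.552 = 44.14 W/m
From the inner boundary to the mineral wool/vermiculite board interface, ΣR_partial = 3.076 m·K/W.
T_interface = T_in − Q'·ΣR_partial = 189 °C − (44.14)(3.076) = 53.2 °C

T = 53.2 °C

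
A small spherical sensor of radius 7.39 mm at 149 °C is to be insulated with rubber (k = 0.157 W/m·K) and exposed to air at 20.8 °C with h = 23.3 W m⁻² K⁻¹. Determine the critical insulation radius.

r_cr = 1.35 cm

For a sphere, r_cr = 2k_ins/h = 2·0.157/23.3 = 0.0135 m = 1.35 cm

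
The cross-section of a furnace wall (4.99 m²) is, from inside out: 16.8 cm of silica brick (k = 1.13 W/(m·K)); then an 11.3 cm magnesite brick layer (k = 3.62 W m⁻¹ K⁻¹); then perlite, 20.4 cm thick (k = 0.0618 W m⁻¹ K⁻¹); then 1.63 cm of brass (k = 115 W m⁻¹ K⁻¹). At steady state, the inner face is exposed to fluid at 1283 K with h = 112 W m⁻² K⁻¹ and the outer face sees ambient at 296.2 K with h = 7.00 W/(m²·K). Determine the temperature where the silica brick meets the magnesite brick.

T = 1240 K

Series thermal resistances, inner to outer:
  R_conv,in = 1/(hA) = 1/(112·4.99) = 0.001789 K/W
  R_silica brick = L/(kA) = 0.168/(1.13·4.99) = 0.02979 K/W
  R_magnesite brick = L/(kA) = 0.113/(3.62·4.99) = 0.006256 K/W
  R_perlite = L/(kA) = 0.204/(0.0618·4.99) = 0.6615 K/W
  R_brass = L/(kA) = 0.0163/(115·4.99) = 2.840×10^-5 K/W
  R_conv,out = 1/(hA) = 1/(7.00·4.99) = 0.02863 K/W
ΣR = 0.001789 + 0.02979 + 0.006256 + 0.6615 + 2.840×10^-5 + 0.02863 = 0.7280 K/W
Q = ΔT/ΣR = (1283 K − 296.2 K)/0.7280 = 1355 W
From the inner boundary to the silica brick/magnesite brick interface, ΣR_partial = 0.03158 K/W.
T_interface = T_in − Q·ΣR_partial = 1283 K − (1355)(0.03158) = 1240 K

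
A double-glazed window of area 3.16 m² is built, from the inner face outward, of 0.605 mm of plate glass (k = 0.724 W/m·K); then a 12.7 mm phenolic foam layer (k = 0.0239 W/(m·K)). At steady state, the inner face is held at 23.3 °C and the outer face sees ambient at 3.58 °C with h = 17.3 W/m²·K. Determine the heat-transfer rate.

Q = 106 W

Resistance network (inner→outer):
  R_plate glass = L/(kA) = 6.05×10^-4/(0.724·3.16) = 2.644×10^-4 K/W
  R_phenolic foam = L/(kA) = 0.0127/(0.0239·3.16) = 0.1682 K/W
  R_conv,out = 1/(hA) = 1/(17.3·3.16) = 0.01829 K/W
ΣR = 2.644×10^-4 + 0.1682 + 0.01829 = 0.1868 K/W
Q = ΔT/ΣR = (23.3 °C − 3.58 °C)/0.1868 = 106 W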